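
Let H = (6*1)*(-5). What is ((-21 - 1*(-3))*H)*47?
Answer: 25380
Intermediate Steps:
H = -30 (H = 6*(-5) = -30)
((-21 - 1*(-3))*H)*47 = ((-21 - 1*(-3))*(-30))*47 = ((-21 + 3)*(-30))*47 = -18*(-30)*47 = 540*47 = 25380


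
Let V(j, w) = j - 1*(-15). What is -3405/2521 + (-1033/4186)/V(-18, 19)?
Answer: -40155797/31658718 ≈ -1.2684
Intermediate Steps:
V(j, w) = 15 + j (V(j, w) = j + 15 = 15 + j)
-3405/2521 + (-1033/4186)/V(-18, 19) = -3405/2521 + (-1033/4186)/(15 - 18) = -3405*1/2521 - 1033*1/4186/(-3) = -3405/2521 - 1033/4186*(-1/3) = -3405/2521 + 1033/12558 = -40155797/31658718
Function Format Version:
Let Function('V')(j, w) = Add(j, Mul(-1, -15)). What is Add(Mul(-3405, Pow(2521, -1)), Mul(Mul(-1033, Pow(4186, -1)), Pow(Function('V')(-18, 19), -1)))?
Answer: Rational(-40155797, 31658718) ≈ -1.2684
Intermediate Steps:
Function('V')(j, w) = Add(15, j) (Function('V')(j, w) = Add(j, 15) = Add(15, j))
Add(Mul(-3405, Pow(2521, -1)), Mul(Mul(-1033, Pow(4186, -1)), Pow(Function('V')(-18, 19), -1))) = Add(Mul(-3405, Pow(2521, -1)), Mul(Mul(-1033, Pow(4186, -1)), Pow(Add(15, -18), -1))) = Add(Mul(-3405, Rational(1, 2521)), Mul(Mul(-1033, Rational(1, 4186)), Pow(-3, -1))) = Add(Rational(-3405, 2521), Mul(Rational(-1033, 4186), Rational(-1, 3))) = Add(Rational(-3405, 2521), Rational(1033, 12558)) = Rational(-40155797, 31658718)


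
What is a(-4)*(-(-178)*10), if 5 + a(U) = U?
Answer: -16020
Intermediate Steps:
a(U) = -5 + U
a(-4)*(-(-178)*10) = (-5 - 4)*(-(-178)*10) = -(-1602)*(-10) = -9*1780 = -16020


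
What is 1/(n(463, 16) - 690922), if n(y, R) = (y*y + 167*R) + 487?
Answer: -1/473394 ≈ -2.1124e-6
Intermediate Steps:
n(y, R) = 487 + y² + 167*R (n(y, R) = (y² + 167*R) + 487 = 487 + y² + 167*R)
1/(n(463, 16) - 690922) = 1/((487 + 463² + 167*16) - 690922) = 1/((487 + 214369 + 2672) - 690922) = 1/(217528 - 690922) = 1/(-473394) = -1/473394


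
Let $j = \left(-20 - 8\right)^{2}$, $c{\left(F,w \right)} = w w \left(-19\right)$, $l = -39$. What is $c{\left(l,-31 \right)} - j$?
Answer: $-19043$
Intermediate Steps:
$c{\left(F,w \right)} = - 19 w^{2}$ ($c{\left(F,w \right)} = w^{2} \left(-19\right) = - 19 w^{2}$)
$j = 784$ ($j = \left(-28\right)^{2} = 784$)
$c{\left(l,-31 \right)} - j = - 19 \left(-31\right)^{2} - 784 = \left(-19\right) 961 - 784 = -18259 - 784 = -19043$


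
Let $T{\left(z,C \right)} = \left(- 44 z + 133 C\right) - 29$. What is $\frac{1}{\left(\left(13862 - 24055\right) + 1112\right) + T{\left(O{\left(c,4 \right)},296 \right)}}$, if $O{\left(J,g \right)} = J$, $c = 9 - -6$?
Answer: $\frac{1}{29598} \approx 3.3786 \cdot 10^{-5}$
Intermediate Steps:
$c = 15$ ($c = 9 + 6 = 15$)
$T{\left(z,C \right)} = -29 - 44 z + 133 C$ ($T{\left(z,C \right)} = \left(- 44 z + 133 C\right) - 29 = -29 - 44 z + 133 C$)
$\frac{1}{\left(\left(13862 - 24055\right) + 1112\right) + T{\left(O{\left(c,4 \right)},296 \right)}} = \frac{1}{\left(\left(13862 - 24055\right) + 1112\right) - -38679} = \frac{1}{\left(-10193 + 1112\right) - -38679} = \frac{1}{-9081 + 38679} = \frac{1}{29598}$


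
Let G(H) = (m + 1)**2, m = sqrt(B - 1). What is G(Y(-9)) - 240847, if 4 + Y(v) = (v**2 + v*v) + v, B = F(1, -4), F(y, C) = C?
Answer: -240851 + 2*I*sqrt(5) ≈ -2.4085e+5 + 4.4721*I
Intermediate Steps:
B = -4
m = I*sqrt(5) (m = sqrt(-4 - 1) = sqrt(-5) = I*sqrt(5) ≈ 2.2361*I)
Y(v) = -4 + v + 2*v**2 (Y(v) = -4 + ((v**2 + v*v) + v) = -4 + ((v**2 + v**2) + v) = -4 + (2*v**2 + v) = -4 + (v + 2*v**2) = -4 + v + 2*v**2)
G(H) = (1 + I*sqrt(5))**2 (G(H) = (I*sqrt(5) + 1)**2 = (1 + I*sqrt(5))**2)
G(Y(-9)) - 240847 = (1 + I*sqrt(5))**2 - 240847 = -240847 + (1 + I*sqrt(5))**2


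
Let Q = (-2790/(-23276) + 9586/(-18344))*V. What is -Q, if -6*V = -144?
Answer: 128957982/13342967 ≈ 9.6649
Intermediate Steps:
V = 24 (V = -1/6*(-144) = 24)
Q = -128957982/13342967 (Q = (-2790/(-23276) + 9586/(-18344))*24 = (-2790*(-1/23276) + 9586*(-1/18344))*24 = (1395/11638 - 4793/9172)*24 = -21492997/53371868*24 = -128957982/13342967 ≈ -9.6649)
-Q = -1*(-128957982/13342967) = 128957982/13342967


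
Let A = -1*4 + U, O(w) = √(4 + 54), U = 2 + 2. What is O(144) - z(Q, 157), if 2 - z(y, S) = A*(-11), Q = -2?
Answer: -2 + √58 ≈ 5.6158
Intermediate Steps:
U = 4
O(w) = √58
A = 0 (A = -1*4 + 4 = -4 + 4 = 0)
z(y, S) = 2 (z(y, S) = 2 - 0*(-11) = 2 - 1*0 = 2 + 0 = 2)
O(144) - z(Q, 157) = √58 - 1*2 = √58 - 2 = -2 + √58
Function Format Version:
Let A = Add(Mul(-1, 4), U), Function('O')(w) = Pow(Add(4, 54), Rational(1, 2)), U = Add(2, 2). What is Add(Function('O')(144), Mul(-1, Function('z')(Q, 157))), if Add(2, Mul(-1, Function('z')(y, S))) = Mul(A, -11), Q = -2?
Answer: Add(-2, Pow(58, Rational(1, 2))) ≈ 5.6158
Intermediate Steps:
U = 4
Function('O')(w) = Pow(58, Rational(1, 2))
A = 0 (A = Add(Mul(-1, 4), 4) = Add(-4, 4) = 0)
Function('z')(y, S) = 2 (Function('z')(y, S) = Add(2, Mul(-1, Mul(0, -11))) = Add(2, Mul(-1, 0)) = Add(2, 0) = 2)
Add(Function('O')(144), Mul(-1, Function('z')(Q, 157))) = Add(Pow(58, Rational(1, 2)), Mul(-1, 2)) = Add(Pow(58, Rational(1, 2)), -2) = Add(-2, Pow(58, Rational(1, 2)))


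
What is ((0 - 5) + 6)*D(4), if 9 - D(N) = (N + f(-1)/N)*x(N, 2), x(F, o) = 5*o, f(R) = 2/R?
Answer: -26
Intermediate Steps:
D(N) = 9 - 10*N + 20/N (D(N) = 9 - (N + (2/(-1))/N)*5*2 = 9 - (N + (2*(-1))/N)*10 = 9 - (N - 2/N)*10 = 9 - (-20/N + 10*N) = 9 + (-10*N + 20/N) = 9 - 10*N + 20/N)
((0 - 5) + 6)*D(4) = ((0 - 5) + 6)*(9 - 10*4 + 20/4) = (-5 + 6)*(9 - 40 + 20*(1/4)) = 1*(9 - 40 + 5) = 1*(-26) = -26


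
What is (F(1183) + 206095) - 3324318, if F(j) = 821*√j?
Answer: -3118223 + 10673*√7 ≈ -3.0900e+6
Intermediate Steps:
(F(1183) + 206095) - 3324318 = (821*√1183 + 206095) - 3324318 = (821*(13*√7) + 206095) - 3324318 = (10673*√7 + 206095) - 3324318 = (206095 + 10673*√7) - 3324318 = -3118223 + 10673*√7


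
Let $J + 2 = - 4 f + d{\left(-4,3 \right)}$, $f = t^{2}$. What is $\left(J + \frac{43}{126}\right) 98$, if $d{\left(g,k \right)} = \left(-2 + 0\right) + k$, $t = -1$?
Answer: $- \frac{4109}{9} \approx -456.56$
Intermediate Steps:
$d{\left(g,k \right)} = -2 + k$
$f = 1$ ($f = \left(-1\right)^{2} = 1$)
$J = -5$ ($J = -2 + \left(\left(-4\right) 1 + \left(-2 + 3\right)\right) = -2 + \left(-4 + 1\right) = -2 - 3 = -5$)
$\left(J + \frac{43}{126}\right) 98 = \left(-5 + \frac{43}{126}\right) 98 = \left(- \frac{587}{126}\right) 98 = - \frac{4109}{9}$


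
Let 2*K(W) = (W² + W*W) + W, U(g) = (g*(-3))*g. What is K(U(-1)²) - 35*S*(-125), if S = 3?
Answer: 26421/2 ≈ 13211.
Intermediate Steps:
U(g) = -3*g² (U(g) = (-3*g)*g = -3*g²)
K(W) = W² + W/2 (K(W) = ((W² + W*W) + W)/2 = ((W² + W²) + W)/2 = (2*W² + W)/2 = (W + 2*W²)/2 = W² + W/2)
K(U(-1)²) - 35*S*(-125) = (-3*(-1)²)²*(½ + (-3*(-1)²)²) - 35*3*(-125) = (-3*1)²*(½ + (-3*1)²) - 105*(-125) = (-3)²*(½ + (-3)²) + 13125 = 9*(½ + 9) + 13125 = 9*(19/2) + 13125 = 171/2 + 13125 = 26421/2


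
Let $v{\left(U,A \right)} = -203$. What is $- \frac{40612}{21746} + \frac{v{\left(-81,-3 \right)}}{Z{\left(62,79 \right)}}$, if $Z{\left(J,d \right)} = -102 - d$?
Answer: $- \frac{1468167}{1968013} \approx -0.74601$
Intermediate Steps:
$- \frac{40612}{21746} + \frac{v{\left(-81,-3 \right)}}{Z{\left(62,79 \right)}} = - \frac{40612}{21746} - \frac{203}{-102 - 79} = \left(-40612\right) \frac{1}{21746} - \frac{203}{-102 - 79} = - \frac{20306}{10873} - \frac{203}{-181} = - \frac{20306}{10873} - - \frac{203}{181} = - \frac{20306}{10873} + \frac{203}{181} = - \frac{1468167}{1968013}$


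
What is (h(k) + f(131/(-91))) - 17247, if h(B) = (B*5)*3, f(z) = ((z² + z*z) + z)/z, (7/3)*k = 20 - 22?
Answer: -1570818/91 ≈ -17262.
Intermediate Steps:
k = -6/7 (k = 3*(20 - 22)/7 = (3/7)*(-2) = -6/7 ≈ -0.85714)
f(z) = (z + 2*z²)/z (f(z) = ((z² + z²) + z)/z = (2*z² + z)/z = (z + 2*z²)/z)
h(B) = 15*B (h(B) = (5*B)*3 = 15*B)
(h(k) + f(131/(-91))) - 17247 = (15*(-6/7) + (1 + 2*(131/(-91)))) - 17247 = (-90/7 + (1 + 2*(131*(-1/91)))) - 17247 = (-90/7 + (1 + 2*(-131/91))) - 17247 = (-90/7 + (1 - 262/91)) - 17247 = (-90/7 - 171/91) - 17247 = -1341/91 - 17247 = -1570818/91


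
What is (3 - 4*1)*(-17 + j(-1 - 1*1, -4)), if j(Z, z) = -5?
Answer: 22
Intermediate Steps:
(3 - 4*1)*(-17 + j(-1 - 1*1, -4)) = (3 - 4*1)*(-17 - 5) = (3 - 4)*(-22) = -1*(-22) = 22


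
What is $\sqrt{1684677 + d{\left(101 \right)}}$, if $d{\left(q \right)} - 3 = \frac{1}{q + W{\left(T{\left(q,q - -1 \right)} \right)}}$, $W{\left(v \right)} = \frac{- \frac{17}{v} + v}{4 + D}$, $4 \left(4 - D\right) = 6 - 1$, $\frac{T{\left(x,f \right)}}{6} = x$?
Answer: $\frac{\sqrt{4103617340632499619}}{1560719} \approx 1298.0$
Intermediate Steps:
$T{\left(x,f \right)} = 6 x$
$D = \frac{11}{4}$ ($D = 4 - \frac{6 - 1}{4} = 4 - \frac{5}{4} = \frac{11}{4} \approx 2.75$)
$W{\left(v \right)} = - \frac{68}{27 v} + \frac{4 v}{27}$ ($W{\left(v \right)} = \frac{- \frac{17}{v} + v}{4 + \frac{11}{4}} = \frac{v - \frac{17}{v}}{\frac{27}{4}} = \left(v - \frac{17}{v}\right) \frac{4}{27} = - \frac{68}{27 v} + \frac{4 v}{27}$)
$d{\left(q \right)} = 3 + \frac{1}{q + \frac{2 \left(-17 + 36 q^{2}\right)}{81 q}}$ ($d{\left(q \right)} = 3 + \frac{1}{q + \frac{4 \left(-17 + \left(6 q\right)^{2}\right)}{27 \cdot 6 q}} = 3 + \frac{1}{q + \frac{4 \frac{1}{6 q} \left(-17 + 36 q^{2}\right)}{27}} = 3 + \frac{1}{q + \frac{2 \left(-17 + 36 q^{2}\right)}{81 q}}$)
$\sqrt{1684677 + d{\left(101 \right)}} = \sqrt{1684677 + \frac{3 \left(-34 + 27 \cdot 101 + 153 \cdot 101^{2}\right)}{17 \left(-2 + 9 \cdot 101^{2}\right)}} = \sqrt{1684677 + \frac{3 \left(-34 + 2727 + 153 \cdot 10201\right)}{17 \left(-2 + 9 \cdot 10201\right)}} = \sqrt{1684677 + \frac{3 \left(-34 + 2727 + 1560753\right)}{17 \left(-2 + 91809\right)}} = \sqrt{1684677 + \frac{3}{17} \cdot \frac{1}{91807} \cdot 1563446} = \sqrt{1684677 + \frac{4690338}{1560719}} = \sqrt{\frac{2629312093101}{1560719}} = \frac{\sqrt{4103617340632499619}}{1560719}$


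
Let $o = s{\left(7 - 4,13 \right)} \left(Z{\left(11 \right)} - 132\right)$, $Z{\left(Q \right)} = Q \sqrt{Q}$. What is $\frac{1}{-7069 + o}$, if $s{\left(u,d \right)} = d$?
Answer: $- \frac{8785}{76951286} - \frac{143 \sqrt{11}}{76951286} \approx -0.00012033$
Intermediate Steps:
$Z{\left(Q \right)} = Q^{\frac{3}{2}}$
$o = -1716 + 143 \sqrt{11}$ ($o = 13 \left(11^{\frac{3}{2}} - 132\right) = 13 \left(11 \sqrt{11} - 132\right) = 13 \left(-132 + 11 \sqrt{11}\right) = -1716 + 143 \sqrt{11} \approx -1241.7$)
$\frac{1}{-7069 + o} = \frac{1}{-7069 - \left(1716 - 143 \sqrt{11}\right)} = \frac{1}{-8785 + 143 \sqrt{11}}$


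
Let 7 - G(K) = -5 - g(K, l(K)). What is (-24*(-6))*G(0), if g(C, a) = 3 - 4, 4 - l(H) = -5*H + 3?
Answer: 1584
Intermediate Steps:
l(H) = 1 + 5*H (l(H) = 4 - (-5*H + 3) = 4 - (3 - 5*H) = 4 + (-3 + 5*H) = 1 + 5*H)
g(C, a) = -1
G(K) = 11 (G(K) = 7 - (-5 - 1*(-1)) = 7 - (-5 + 1) = 7 - 1*(-4) = 7 + 4 = 11)
(-24*(-6))*G(0) = -24*(-6)*11 = 144*11 = 1584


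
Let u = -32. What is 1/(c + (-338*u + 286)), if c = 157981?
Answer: 1/169083 ≈ 5.9143e-6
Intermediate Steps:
1/(c + (-338*u + 286)) = 1/(157981 + (-338*(-32) + 286)) = 1/(157981 + (10816 + 286)) = 1/(157981 + 11102) = 1/169083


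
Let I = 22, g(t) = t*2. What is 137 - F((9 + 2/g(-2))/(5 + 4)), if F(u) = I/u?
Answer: 1933/17 ≈ 113.71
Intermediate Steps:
g(t) = 2*t
F(u) = 22/u
137 - F((9 + 2/g(-2))/(5 + 4)) = 137 - 22/((9 + 2/((2*(-2))))/(5 + 4)) = 137 - 22/((9 + 2/(-4))/9) = 137 - 22/((9 + 2*(-1/4))*(1/9)) = 137 - 22/((9 - 1/2)*(1/9)) = 137 - 22/((17/2)*(1/9)) = 137 - 22/17/18 = 137 - 22*18/17 = 137 - 1*396/17 = 137 - 396/17 = 1933/17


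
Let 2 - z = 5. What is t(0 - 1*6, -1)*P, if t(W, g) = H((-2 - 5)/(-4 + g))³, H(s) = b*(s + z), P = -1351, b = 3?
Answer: 18676224/125 ≈ 1.4941e+5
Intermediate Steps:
z = -3 (z = 2 - 1*5 = 2 - 5 = -3)
H(s) = -9 + 3*s (H(s) = 3*(s - 3) = 3*(-3 + s) = -9 + 3*s)
t(W, g) = (-9 - 21/(-4 + g))³ (t(W, g) = (-9 + 3*((-2 - 5)/(-4 + g)))³ = (-9 + 3*(-7/(-4 + g)))³ = (-9 - 21/(-4 + g))³)
t(0 - 1*6, -1)*P = -27*(-5 + 3*(-1))³/(-4 - 1)³*(-1351) = -27*(-5 - 3)³/(-5)³*(-1351) = -27*(-8)³*(-1/125)*(-1351) = -27*(-512)*(-1/125)*(-1351) = -13824/125*(-1351) = 18676224/125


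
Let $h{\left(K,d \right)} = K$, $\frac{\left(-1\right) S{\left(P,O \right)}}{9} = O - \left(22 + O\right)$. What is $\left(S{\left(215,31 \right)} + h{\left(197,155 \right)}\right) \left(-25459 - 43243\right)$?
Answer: $-27137290$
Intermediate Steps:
$S{\left(P,O \right)} = 198$ ($S{\left(P,O \right)} = - 9 \left(O - \left(22 + O\right)\right) = \left(-9\right) \left(-22\right) = 198$)
$\left(S{\left(215,31 \right)} + h{\left(197,155 \right)}\right) \left(-25459 - 43243\right) = \left(198 + 197\right) \left(-25459 - 43243\right) = 395 \left(-68702\right) = -27137290$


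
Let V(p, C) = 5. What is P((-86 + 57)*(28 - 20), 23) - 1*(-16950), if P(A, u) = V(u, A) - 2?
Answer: 16953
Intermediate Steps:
P(A, u) = 3 (P(A, u) = 5 - 2 = 3)
P((-86 + 57)*(28 - 20), 23) - 1*(-16950) = 3 - 1*(-16950) = 3 + 16950 = 16953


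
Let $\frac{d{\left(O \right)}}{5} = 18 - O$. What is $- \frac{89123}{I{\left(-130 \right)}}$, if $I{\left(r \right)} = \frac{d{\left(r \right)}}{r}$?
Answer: $\frac{1158599}{74} \approx 15657.0$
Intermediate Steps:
$d{\left(O \right)} = 90 - 5 O$ ($d{\left(O \right)} = 5 \left(18 - O\right) = 90 - 5 O$)
$I{\left(r \right)} = \frac{90 - 5 r}{r}$
$- \frac{89123}{I{\left(-130 \right)}} = - \frac{89123}{-5 + \frac{90}{-130}} = - \frac{89123}{-5 + 90 \left(- \frac{1}{130}\right)} = - \frac{89123}{-5 - \frac{9}{13}} = - \frac{89123}{- \frac{74}{13}} = \left(-89123\right) \left(- \frac{13}{74}\right) = \frac{1158599}{74}$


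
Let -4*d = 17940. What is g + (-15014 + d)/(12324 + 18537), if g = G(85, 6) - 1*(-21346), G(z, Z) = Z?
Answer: 658924573/30861 ≈ 21351.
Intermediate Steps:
d = -4485 (d = -1/4*17940 = -4485)
g = 21352 (g = 6 - 1*(-21346) = 6 + 21346 = 21352)
g + (-15014 + d)/(12324 + 18537) = 21352 + (-15014 - 4485)/(12324 + 18537) = 21352 - 19499/30861 = 658924573/30861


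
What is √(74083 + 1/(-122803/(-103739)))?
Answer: 2*√279306777800391/122803 ≈ 272.18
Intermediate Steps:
√(74083 + 1/(-122803/(-103739))) = √(74083 + 1/(-122803*(-1/103739))) = √(74083 + 1/(122803/103739)) = √(74083 + 103739/122803) = √(9097718388/122803) = 2*√279306777800391/122803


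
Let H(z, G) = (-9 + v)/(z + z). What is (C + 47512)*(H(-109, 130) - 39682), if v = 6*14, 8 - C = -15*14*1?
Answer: -206450172615/109 ≈ -1.8940e+9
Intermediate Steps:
C = 218 (C = 8 - (-15*14) = 8 - (-210) = 8 - 1*(-210) = 8 + 210 = 218)
v = 84
H(z, G) = 75/(2*z) (H(z, G) = (-9 + 84)/(z + z) = 75/((2*z)) = 75*(1/(2*z)) = 75/(2*z))
(C + 47512)*(H(-109, 130) - 39682) = (218 + 47512)*((75/2)/(-109) - 39682) = 47730*((75/2)*(-1/109) - 39682) = 47730*(-75/218 - 39682) = 47730*(-8650751/218) = -206450172615/109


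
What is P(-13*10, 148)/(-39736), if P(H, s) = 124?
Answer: -31/9934 ≈ -0.0031206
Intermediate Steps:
P(-13*10, 148)/(-39736) = 124/(-39736) = 124*(-1/39736) = -31/9934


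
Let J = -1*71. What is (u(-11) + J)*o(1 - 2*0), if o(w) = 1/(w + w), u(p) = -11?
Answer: -41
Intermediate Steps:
o(w) = 1/(2*w)
J = -71
(u(-11) + J)*o(1 - 2*0) = (-11 - 71)*(1/(2*(1 - 2*0))) = -41/(1 + 0) = -41/1 = -41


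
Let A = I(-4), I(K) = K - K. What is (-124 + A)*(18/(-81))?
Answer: 248/9 ≈ 27.556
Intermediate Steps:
I(K) = 0
A = 0
(-124 + A)*(18/(-81)) = (-124 + 0)*(18/(-81)) = -2232*(-1)/81 = -124*(-2/9) = 248/9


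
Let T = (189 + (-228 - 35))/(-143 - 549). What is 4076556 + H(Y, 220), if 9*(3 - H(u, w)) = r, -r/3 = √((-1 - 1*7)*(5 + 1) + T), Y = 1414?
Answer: 4076559 + I*√5733566/1038 ≈ 4.0766e+6 + 2.3068*I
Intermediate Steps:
T = 37/346 (T = (189 - 263)/(-692) = -74*(-1/692) = 37/346 ≈ 0.10694)
r = -3*I*√5733566/346 (r = -3*√((-1 - 1*7)*(5 + 1) + 37/346) = -3*√((-1 - 7)*6 + 37/346) = -3*√(-8*6 + 37/346) = -3*√(-48 + 37/346) = -3*I*√5733566/346 ≈ -20.761*I)
H(u, w) = 3 + I*√5733566/1038 (H(u, w) = 3 - (-1)*I*√5733566/1038 = 3 + I*√5733566/1038)
4076556 + H(Y, 220) = 4076556 + (3 + I*√5733566/1038) = 4076559 + I*√5733566/1038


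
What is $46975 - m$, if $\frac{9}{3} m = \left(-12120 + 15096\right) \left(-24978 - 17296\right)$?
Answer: $41982783$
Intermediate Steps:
$m = -41935808$ ($m = \frac{\left(-12120 + 15096\right) \left(-24978 - 17296\right)}{3} = \frac{2976 \left(-42274\right)}{3} = \frac{1}{3} \left(-125807424\right) = -41935808$)
$46975 - m = 46975 - -41935808 = 46975 + 41935808 = 41982783$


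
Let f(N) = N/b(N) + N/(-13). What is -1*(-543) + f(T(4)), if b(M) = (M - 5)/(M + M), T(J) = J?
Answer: 6639/13 ≈ 510.69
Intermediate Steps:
b(M) = (-5 + M)/(2*M) (b(M) = (-5 + M)/((2*M)) = (-5 + M)*(1/(2*M)) = (-5 + M)/(2*M))
f(N) = -N/13 + 2*N**2/(-5 + N) (f(N) = N/(((-5 + N)/(2*N))) + N/(-13) = N*(2*N/(-5 + N)) + N*(-1/13) = 2*N**2/(-5 + N) - N/13 = -N/13 + 2*N**2/(-5 + N))
-1*(-543) + f(T(4)) = -1*(-543) + (5/13)*4*(1 + 5*4)/(-5 + 4) = 543 + (5/13)*4*(1 + 20)/(-1) = 543 + (5/13)*4*(-1)*21 = 543 - 420/13 = 6639/13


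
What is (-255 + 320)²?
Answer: 4225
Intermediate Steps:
(-255 + 320)² = 65² = 4225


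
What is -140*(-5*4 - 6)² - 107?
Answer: -94747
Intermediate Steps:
-140*(-5*4 - 6)² - 107 = -140*(-20 - 6)² - 107 = -140*(-26)² - 107 = -140*676 - 107 = -94640 - 107 = -94747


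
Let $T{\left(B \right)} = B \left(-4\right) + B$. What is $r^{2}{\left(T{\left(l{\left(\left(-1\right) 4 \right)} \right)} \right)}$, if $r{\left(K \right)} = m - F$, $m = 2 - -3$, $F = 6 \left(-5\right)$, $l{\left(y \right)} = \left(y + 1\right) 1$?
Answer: $1225$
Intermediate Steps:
$l{\left(y \right)} = 1 + y$ ($l{\left(y \right)} = \left(1 + y\right) 1 = 1 + y$)
$F = -30$
$m = 5$ ($m = 2 + 3 = 5$)
$T{\left(B \right)} = - 3 B$ ($T{\left(B \right)} = - 4 B + B = - 3 B$)
$r{\left(K \right)} = 35$ ($r{\left(K \right)} = 5 - -30 = 5 + 30 = 35$)
$r^{2}{\left(T{\left(l{\left(\left(-1\right) 4 \right)} \right)} \right)} = 35^{2} = 1225$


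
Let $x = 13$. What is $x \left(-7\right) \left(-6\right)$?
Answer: $546$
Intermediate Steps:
$x \left(-7\right) \left(-6\right) = 13 \left(-7\right) \left(-6\right) = \left(-91\right) \left(-6\right) = 546$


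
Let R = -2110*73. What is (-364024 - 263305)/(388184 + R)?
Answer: -627329/234154 ≈ -2.6791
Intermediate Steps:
R = -154030
(-364024 - 263305)/(388184 + R) = (-364024 - 263305)/(388184 - 154030) = -627329/234154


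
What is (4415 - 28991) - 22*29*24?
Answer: -39888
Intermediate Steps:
(4415 - 28991) - 22*29*24 = -24576 - 638*24 = -24576 - 15312 = -39888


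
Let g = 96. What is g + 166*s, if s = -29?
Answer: -4718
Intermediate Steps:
g + 166*s = 96 + 166*(-29) = 96 - 4814 = -4718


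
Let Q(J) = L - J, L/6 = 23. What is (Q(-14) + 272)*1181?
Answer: 500744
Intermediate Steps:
L = 138 (L = 6*23 = 138)
Q(J) = 138 - J
(Q(-14) + 272)*1181 = ((138 - 1*(-14)) + 272)*1181 = ((138 + 14) + 272)*1181 = (152 + 272)*1181 = 424*1181 = 500744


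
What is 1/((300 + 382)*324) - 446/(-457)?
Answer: 98552185/100982376 ≈ 0.97593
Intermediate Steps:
1/((300 + 382)*324) - 446/(-457) = (1/324)/682 - 446*(-1/457) = (1/682)*(1/324) + 446/457 = 1/220968 + 446/457 = 98552185/100982376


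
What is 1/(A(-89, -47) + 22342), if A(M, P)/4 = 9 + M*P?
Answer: 1/39110 ≈ 2.5569e-5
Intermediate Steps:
A(M, P) = 36 + 4*M*P (A(M, P) = 4*(9 + M*P) = 36 + 4*M*P)
1/(A(-89, -47) + 22342) = 1/((36 + 4*(-89)*(-47)) + 22342) = 1/((36 + 16732) + 22342) = 1/(16768 + 22342) = 1/39110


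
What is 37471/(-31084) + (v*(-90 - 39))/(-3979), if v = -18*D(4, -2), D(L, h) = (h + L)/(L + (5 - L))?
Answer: -889839641/618416180 ≈ -1.4389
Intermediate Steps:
D(L, h) = L/5 + h/5 (D(L, h) = (L + h)/5 = (L + h)*(⅕) = L/5 + h/5)
v = -36/5 (v = -18*((⅕)*4 + (⅕)*(-2)) = -18*(⅘ - ⅖) = -18*⅖ = -36/5 ≈ -7.2000)
37471/(-31084) + (v*(-90 - 39))/(-3979) = 37471/(-31084) - 36*(-90 - 39)/5/(-3979) = 37471*(-1/31084) - 36/5*(-129)*(-1/3979) = -37471/31084 + (4644/5)*(-1/3979) = -37471/31084 - 4644/19895 = -889839641/618416180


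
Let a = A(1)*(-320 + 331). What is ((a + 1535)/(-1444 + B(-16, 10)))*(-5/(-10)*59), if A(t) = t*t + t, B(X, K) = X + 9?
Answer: -91863/2902 ≈ -31.655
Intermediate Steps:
B(X, K) = 9 + X
A(t) = t + t² (A(t) = t² + t = t + t²)
a = 22 (a = (1*(1 + 1))*(-320 + 331) = (1*2)*11 = 2*11 = 22)
((a + 1535)/(-1444 + B(-16, 10)))*(-5/(-10)*59) = ((22 + 1535)/(-1444 + (9 - 16)))*(-5/(-10)*59) = (1557/(-1444 - 7))*(-5*(-⅒)*59) = (1557/(-1451))*((½)*59) = (1557*(-1/1451))*(59/2) = -1557/1451*59/2 = -91863/2902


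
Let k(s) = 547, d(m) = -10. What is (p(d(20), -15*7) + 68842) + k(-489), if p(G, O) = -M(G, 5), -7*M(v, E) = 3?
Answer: 485726/7 ≈ 69389.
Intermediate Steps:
M(v, E) = -3/7 (M(v, E) = -1/7*3 = -3/7)
p(G, O) = 3/7 (p(G, O) = -1*(-3/7) = 3/7)
(p(d(20), -15*7) + 68842) + k(-489) = (3/7 + 68842) + 547 = 481897/7 + 547 = 485726/7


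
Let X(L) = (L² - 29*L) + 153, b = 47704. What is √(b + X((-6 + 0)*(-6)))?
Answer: √48109 ≈ 219.34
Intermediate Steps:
X(L) = 153 + L² - 29*L
√(b + X((-6 + 0)*(-6))) = √(47704 + (153 + ((-6 + 0)*(-6))² - 29*(-6 + 0)*(-6))) = √(47704 + (153 + (-6*(-6))² - (-174)*(-6))) = √(47704 + (153 + 36² - 29*36)) = √(47704 + (153 + 1296 - 1044)) = √(47704 + 405) = √48109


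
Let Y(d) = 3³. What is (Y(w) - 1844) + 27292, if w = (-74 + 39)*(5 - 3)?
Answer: 25475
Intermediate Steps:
w = -70 (w = -35*2 = -70)
Y(d) = 27
(Y(w) - 1844) + 27292 = (27 - 1844) + 27292 = -1817 + 27292 = 25475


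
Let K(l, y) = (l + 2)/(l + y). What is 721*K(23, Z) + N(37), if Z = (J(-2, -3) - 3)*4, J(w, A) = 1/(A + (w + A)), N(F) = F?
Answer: 5261/3 ≈ 1753.7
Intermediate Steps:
J(w, A) = 1/(w + 2*A) (J(w, A) = 1/(A + (A + w)) = 1/(w + 2*A))
Z = -25/2 (Z = (1/(-2 + 2*(-3)) - 3)*4 = (1/(-2 - 6) - 3)*4 = (1/(-8) - 3)*4 = (-1/8 - 3)*4 = -25/8*4 = -25/2 ≈ -12.500)
K(l, y) = (2 + l)/(l + y)
721*K(23, Z) + N(37) = 721*((2 + 23)/(23 - 25/2)) + 37 = 721*(25/(21/2)) + 37 = 721*((2/21)*25) + 37 = 721*(50/21) + 37 = 5150/3 + 37 = 5261/3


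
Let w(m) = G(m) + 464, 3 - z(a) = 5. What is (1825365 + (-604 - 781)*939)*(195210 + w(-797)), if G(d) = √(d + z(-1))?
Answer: 102699498900 + 524850*I*√799 ≈ 1.027e+11 + 1.4836e+7*I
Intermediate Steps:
z(a) = -2 (z(a) = 3 - 1*5 = 3 - 5 = -2)
G(d) = √(-2 + d) (G(d) = √(d - 2) = √(-2 + d))
w(m) = 464 + √(-2 + m) (w(m) = √(-2 + m) + 464 = 464 + √(-2 + m))
(1825365 + (-604 - 781)*939)*(195210 + w(-797)) = (1825365 + (-604 - 781)*939)*(195210 + (464 + √(-2 - 797))) = (1825365 - 1385*939)*(195210 + (464 + √(-799))) = (1825365 - 1300515)*(195210 + (464 + I*√799)) = 524850*(195674 + I*√799) = 102699498900 + 524850*I*√799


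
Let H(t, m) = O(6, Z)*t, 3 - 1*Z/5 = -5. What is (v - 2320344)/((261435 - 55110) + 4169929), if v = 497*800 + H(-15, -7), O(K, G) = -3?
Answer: -1922699/4376254 ≈ -0.43935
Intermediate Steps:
Z = 40 (Z = 15 - 5*(-5) = 15 + 25 = 40)
H(t, m) = -3*t
v = 397645 (v = 497*800 - 3*(-15) = 397600 + 45 = 397645)
(v - 2320344)/((261435 - 55110) + 4169929) = (397645 - 2320344)/((261435 - 55110) + 4169929) = -1922699/(206325 + 4169929) = -1922699/4376254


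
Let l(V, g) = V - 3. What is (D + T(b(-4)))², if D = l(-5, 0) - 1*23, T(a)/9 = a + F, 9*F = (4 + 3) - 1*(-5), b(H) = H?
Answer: 3025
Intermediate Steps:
l(V, g) = -3 + V
F = 4/3 (F = ((4 + 3) - 1*(-5))/9 = (7 + 5)/9 = (⅑)*12 = 4/3 ≈ 1.3333)
T(a) = 12 + 9*a (T(a) = 9*(a + 4/3) = 9*(4/3 + a) = 12 + 9*a)
D = -31 (D = (-3 - 5) - 1*23 = -8 - 23 = -31)
(D + T(b(-4)))² = (-31 + (12 + 9*(-4)))² = (-31 + (12 - 36))² = (-31 - 24)² = (-55)² = 3025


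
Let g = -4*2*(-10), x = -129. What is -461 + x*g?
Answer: -10781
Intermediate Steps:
g = 80 (g = -8*(-10) = 80)
-461 + x*g = -461 - 129*80 = -461 - 10320 = -10781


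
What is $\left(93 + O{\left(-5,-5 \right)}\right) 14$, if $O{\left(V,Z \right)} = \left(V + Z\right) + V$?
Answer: $1092$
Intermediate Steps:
$O{\left(V,Z \right)} = Z + 2 V$
$\left(93 + O{\left(-5,-5 \right)}\right) 14 = \left(93 + \left(-5 + 2 \left(-5\right)\right)\right) 14 = \left(93 - 15\right) 14 = 78 \cdot 14 = 1092$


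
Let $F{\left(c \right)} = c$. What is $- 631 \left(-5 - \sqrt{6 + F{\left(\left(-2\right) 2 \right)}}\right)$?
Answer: $3155 + 631 \sqrt{2} \approx 4047.4$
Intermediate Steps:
$- 631 \left(-5 - \sqrt{6 + F{\left(\left(-2\right) 2 \right)}}\right) = - 631 \left(-5 - \sqrt{6 - 4}\right) = - 631 \left(-5 - \sqrt{2}\right) = 3155 + 631 \sqrt{2}$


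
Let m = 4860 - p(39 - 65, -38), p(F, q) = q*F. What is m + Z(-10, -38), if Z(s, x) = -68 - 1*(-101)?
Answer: 3905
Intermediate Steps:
p(F, q) = F*q
Z(s, x) = 33 (Z(s, x) = -68 + 101 = 33)
m = 3872 (m = 4860 - (39 - 65)*(-38) = 4860 - (-26)*(-38) = 4860 - 1*988 = 4860 - 988 = 3872)
m + Z(-10, -38) = 3872 + 33 = 3905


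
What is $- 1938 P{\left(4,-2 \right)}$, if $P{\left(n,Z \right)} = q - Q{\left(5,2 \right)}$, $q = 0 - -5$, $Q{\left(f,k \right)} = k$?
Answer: $-5814$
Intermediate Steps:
$q = 5$ ($q = 0 + 5 = 5$)
$P{\left(n,Z \right)} = 3$ ($P{\left(n,Z \right)} = 5 - 2 = 3$)
$- 1938 P{\left(4,-2 \right)} = \left(-1938\right) 3 = -5814$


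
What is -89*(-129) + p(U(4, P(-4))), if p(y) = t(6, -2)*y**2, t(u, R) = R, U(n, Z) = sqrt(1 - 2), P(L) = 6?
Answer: 11483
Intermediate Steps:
U(n, Z) = I (U(n, Z) = sqrt(-1) = I)
p(y) = -2*y**2
-89*(-129) + p(U(4, P(-4))) = -89*(-129) - 2*I**2 = 11481 - 2*(-1) = 11481 + 2 = 11483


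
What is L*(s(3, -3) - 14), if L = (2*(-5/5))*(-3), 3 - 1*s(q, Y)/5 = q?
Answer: -84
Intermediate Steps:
s(q, Y) = 15 - 5*q
L = 6 (L = (2*(-5*1/5))*(-3) = (2*(-1))*(-3) = -2*(-3) = 6)
L*(s(3, -3) - 14) = 6*((15 - 5*3) - 14) = 6*((15 - 15) - 14) = 6*(0 - 14) = 6*(-14) = -84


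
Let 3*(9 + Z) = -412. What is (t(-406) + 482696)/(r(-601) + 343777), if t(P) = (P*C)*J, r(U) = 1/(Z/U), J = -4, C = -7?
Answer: 103456496/75459953 ≈ 1.3710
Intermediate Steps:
Z = -439/3 (Z = -9 + (1/3)*(-412) = -9 - 412/3 = -439/3 ≈ -146.33)
r(U) = -3*U/439 (r(U) = 1/(-439/(3*U)) = -3*U/439)
t(P) = 28*P (t(P) = (P*(-7))*(-4) = -7*P*(-4) = 28*P)
(t(-406) + 482696)/(r(-601) + 343777) = (28*(-406) + 482696)/(-3/439*(-601) + 343777) = (-11368 + 482696)/(1803/439 + 343777) = 471328/(150919906/439) = 471328*(439/150919906) = 103456496/75459953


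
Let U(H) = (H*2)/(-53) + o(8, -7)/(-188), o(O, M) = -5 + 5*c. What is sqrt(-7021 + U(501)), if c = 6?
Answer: 3*I*sqrt(19415115555)/4982 ≈ 83.905*I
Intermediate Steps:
o(O, M) = 25 (o(O, M) = -5 + 5*6 = -5 + 30 = 25)
U(H) = -25/188 - 2*H/53 (U(H) = (H*2)/(-53) + 25/(-188) = (2*H)*(-1/53) + 25*(-1/188) = -2*H/53 - 25/188 = -25/188 - 2*H/53)
sqrt(-7021 + U(501)) = sqrt(-7021 + (-25/188 - 2/53*501)) = sqrt(-7021 + (-25/188 - 1002/53)) = sqrt(-7021 - 189701/9964) = sqrt(-70146945/9964) = 3*I*sqrt(19415115555)/4982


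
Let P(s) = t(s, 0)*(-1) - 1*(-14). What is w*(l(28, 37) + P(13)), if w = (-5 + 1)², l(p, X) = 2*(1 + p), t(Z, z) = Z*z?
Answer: 1152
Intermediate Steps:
P(s) = 14 (P(s) = (s*0)*(-1) - 1*(-14) = 0*(-1) + 14 = 0 + 14 = 14)
l(p, X) = 2 + 2*p
w = 16 (w = (-4)² = 16)
w*(l(28, 37) + P(13)) = 16*((2 + 2*28) + 14) = 16*((2 + 56) + 14) = 16*(58 + 14) = 16*72 = 1152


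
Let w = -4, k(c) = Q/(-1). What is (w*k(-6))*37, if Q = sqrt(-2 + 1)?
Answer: 148*I ≈ 148.0*I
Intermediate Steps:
Q = I (Q = sqrt(-1) = I ≈ 1.0*I)
k(c) = -I (k(c) = I/(-1) = I*(-1) = -I)
(w*k(-6))*37 = -(-4)*I*37 = (4*I)*37 = 148*I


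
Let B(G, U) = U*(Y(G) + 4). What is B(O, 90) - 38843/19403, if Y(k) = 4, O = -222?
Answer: 13931317/19403 ≈ 718.00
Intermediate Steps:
B(G, U) = 8*U (B(G, U) = U*(4 + 4) = U*8 = 8*U)
B(O, 90) - 38843/19403 = 8*90 - 38843/19403 = 720 - 38843/19403 = 13931317/19403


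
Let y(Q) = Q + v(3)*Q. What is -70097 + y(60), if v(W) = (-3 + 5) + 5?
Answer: -69617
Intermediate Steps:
v(W) = 7 (v(W) = 2 + 5 = 7)
y(Q) = 8*Q (y(Q) = Q + 7*Q = 8*Q)
-70097 + y(60) = -70097 + 8*60 = -70097 + 480 = -69617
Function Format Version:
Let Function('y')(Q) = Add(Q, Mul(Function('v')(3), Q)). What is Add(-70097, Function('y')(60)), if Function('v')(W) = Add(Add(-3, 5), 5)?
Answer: -69617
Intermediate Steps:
Function('v')(W) = 7 (Function('v')(W) = Add(2, 5) = 7)
Function('y')(Q) = Mul(8, Q) (Function('y')(Q) = Add(Q, Mul(7, Q)) = Mul(8, Q))
Add(-70097, Function('y')(60)) = Add(-70097, Mul(8, 60)) = Add(-70097, 480) = -69617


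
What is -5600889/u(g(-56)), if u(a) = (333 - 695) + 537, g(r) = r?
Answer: -800127/25 ≈ -32005.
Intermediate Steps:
u(a) = 175 (u(a) = -362 + 537 = 175)
-5600889/u(g(-56)) = -5600889/175 = -5600889*1/175 = -800127/25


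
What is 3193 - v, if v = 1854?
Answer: 1339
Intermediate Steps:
3193 - v = 3193 - 1*1854 = 3193 - 1854 = 1339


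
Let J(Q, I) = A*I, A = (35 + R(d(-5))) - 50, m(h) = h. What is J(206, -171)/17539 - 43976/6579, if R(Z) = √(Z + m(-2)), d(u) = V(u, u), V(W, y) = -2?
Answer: -754419929/115389081 - 342*I/17539 ≈ -6.5381 - 0.019499*I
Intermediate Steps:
d(u) = -2
R(Z) = √(-2 + Z) (R(Z) = √(Z - 2) = √(-2 + Z))
A = -15 + 2*I (A = (35 + √(-2 - 2)) - 50 = (35 + √(-4)) - 50 = (35 + 2*I) - 50 = -15 + 2*I ≈ -15.0 + 2.0*I)
J(Q, I) = I*(-15 + 2*I) (J(Q, I) = (-15 + 2*I)*I = I*(-15 + 2*I))
J(206, -171)/17539 - 43976/6579 = -171*(-15 + 2*I)/17539 - 43976/6579 = (2565 - 342*I)*(1/17539) - 43976*1/6579 = (2565/17539 - 342*I/17539) - 43976/6579 = -754419929/115389081 - 342*I/17539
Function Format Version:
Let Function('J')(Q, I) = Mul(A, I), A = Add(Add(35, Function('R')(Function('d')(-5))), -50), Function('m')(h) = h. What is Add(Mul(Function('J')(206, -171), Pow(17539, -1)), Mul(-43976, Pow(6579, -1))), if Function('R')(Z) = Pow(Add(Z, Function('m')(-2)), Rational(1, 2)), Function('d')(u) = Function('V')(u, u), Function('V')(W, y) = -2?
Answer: Add(Rational(-754419929, 115389081), Mul(Rational(-342, 17539), I)) ≈ Add(-6.5381, Mul(-0.019499, I))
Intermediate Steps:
Function('d')(u) = -2
Function('R')(Z) = Pow(Add(-2, Z), Rational(1, 2)) (Function('R')(Z) = Pow(Add(Z, -2), Rational(1, 2)) = Pow(Add(-2, Z), Rational(1, 2)))
A = Add(-15, Mul(2, I)) (A = Add(Add(35, Pow(Add(-2, -2), Rational(1, 2))), -50) = Add(Add(35, Pow(-4, Rational(1, 2))), -50) = Add(Add(35, Mul(2, I)), -50) = Add(-15, Mul(2, I)) ≈ Add(-15.000, Mul(2.0000, I)))
Function('J')(Q, I) = Mul(I, Add(-15, Mul(2, I))) (Function('J')(Q, I) = Mul(Add(-15, Mul(2, I)), I) = Mul(I, Add(-15, Mul(2, I))))
Add(Mul(Function('J')(206, -171), Pow(17539, -1)), Mul(-43976, Pow(6579, -1))) = Add(Mul(Mul(-171, Add(-15, Mul(2, I))), Pow(17539, -1)), Mul(-43976, Pow(6579, -1))) = Add(Mul(Add(2565, Mul(-342, I)), Rational(1, 17539)), Mul(-43976, Rational(1, 6579))) = Add(Add(Rational(2565, 17539), Mul(Rational(-342, 17539), I)), Rational(-43976, 6579)) = Add(Rational(-754419929, 115389081), Mul(Rational(-342, 17539), I))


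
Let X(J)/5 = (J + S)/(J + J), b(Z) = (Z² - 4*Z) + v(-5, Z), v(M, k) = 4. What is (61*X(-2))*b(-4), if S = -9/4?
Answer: 46665/4 ≈ 11666.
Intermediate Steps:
S = -9/4 (S = -9*¼ = -9/4 ≈ -2.2500)
b(Z) = 4 + Z² - 4*Z (b(Z) = (Z² - 4*Z) + 4 = 4 + Z² - 4*Z)
X(J) = 5*(-9/4 + J)/(2*J) (X(J) = 5*((J - 9/4)/(J + J)) = 5*((-9/4 + J)/((2*J))) = 5*((-9/4 + J)*(1/(2*J))) = 5*((-9/4 + J)/(2*J)) = 5*(-9/4 + J)/(2*J))
(61*X(-2))*b(-4) = (61*((5/8)*(-9 + 4*(-2))/(-2)))*(4 + (-4)² - 4*(-4)) = (61*((5/8)*(-½)*(-9 - 8)))*(4 + 16 + 16) = (61*((5/8)*(-½)*(-17)))*36 = (61*(85/16))*36 = (5185/16)*36 = 46665/4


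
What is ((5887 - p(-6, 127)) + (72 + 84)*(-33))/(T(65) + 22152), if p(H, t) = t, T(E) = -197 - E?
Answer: 306/10945 ≈ 0.027958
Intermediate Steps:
((5887 - p(-6, 127)) + (72 + 84)*(-33))/(T(65) + 22152) = ((5887 - 1*127) + (72 + 84)*(-33))/((-197 - 1*65) + 22152) = ((5887 - 127) + 156*(-33))/((-197 - 65) + 22152) = (5760 - 5148)/(-262 + 22152) = 612/21890 = 612*(1/21890) = 306/10945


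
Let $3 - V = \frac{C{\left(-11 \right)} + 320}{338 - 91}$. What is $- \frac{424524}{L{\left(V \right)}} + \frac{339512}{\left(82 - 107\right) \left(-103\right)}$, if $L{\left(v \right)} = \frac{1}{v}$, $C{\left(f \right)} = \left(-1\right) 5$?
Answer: $- \frac{465597742336}{636025} \approx -7.3204 \cdot 10^{5}$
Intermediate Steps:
$C{\left(f \right)} = -5$
$V = \frac{426}{247}$ ($V = 3 - \frac{-5 + 320}{338 - 91} = 3 - \frac{315}{247} = \frac{426}{247} \approx 1.7247$)
$- \frac{424524}{L{\left(V \right)}} + \frac{339512}{\left(82 - 107\right) \left(-103\right)} = - \frac{424524}{\frac{1}{\frac{426}{247}}} + \frac{339512}{\left(82 - 107\right) \left(-103\right)} = - \frac{424524}{\frac{247}{426}} + \frac{339512}{\left(-25\right) \left(-103\right)} = \left(-424524\right) \frac{426}{247} + \frac{339512}{2575} = - \frac{180847224}{247} + 339512 \cdot \frac{1}{2575} = - \frac{180847224}{247} + \frac{339512}{2575} = - \frac{465597742336}{636025}$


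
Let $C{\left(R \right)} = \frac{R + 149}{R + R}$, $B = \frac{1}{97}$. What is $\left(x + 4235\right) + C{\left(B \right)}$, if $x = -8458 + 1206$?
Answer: $4210$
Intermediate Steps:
$B = \frac{1}{97} \approx 0.010309$
$x = -7252$
$C{\left(R \right)} = \frac{149 + R}{2 R}$
$\left(x + 4235\right) + C{\left(B \right)} = \left(-7252 + 4235\right) + \frac{\frac{1}{\frac{1}{97}} \left(149 + \frac{1}{97}\right)}{2} = -3017 + \frac{1}{2} \cdot 97 \cdot \frac{14454}{97} = -3017 + 7227 = 4210$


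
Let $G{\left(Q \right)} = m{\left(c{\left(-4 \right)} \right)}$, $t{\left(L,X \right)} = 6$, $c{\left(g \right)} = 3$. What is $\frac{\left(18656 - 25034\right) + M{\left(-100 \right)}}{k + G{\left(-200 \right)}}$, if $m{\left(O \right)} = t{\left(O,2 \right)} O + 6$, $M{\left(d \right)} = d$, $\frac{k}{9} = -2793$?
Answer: $\frac{6478}{25113} \approx 0.25795$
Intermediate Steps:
$k = -25137$ ($k = 9 \left(-2793\right) = -25137$)
$m{\left(O \right)} = 6 + 6 O$ ($m{\left(O \right)} = 6 O + 6 = 6 + 6 O$)
$G{\left(Q \right)} = 24$ ($G{\left(Q \right)} = 6 + 6 \cdot 3 = 6 + 18 = 24$)
$\frac{\left(18656 - 25034\right) + M{\left(-100 \right)}}{k + G{\left(-200 \right)}} = \frac{\left(18656 - 25034\right) - 100}{-25137 + 24} = \frac{-6378 - 100}{-25113} = \left(-6478\right) \left(- \frac{1}{25113}\right) = \frac{6478}{25113}$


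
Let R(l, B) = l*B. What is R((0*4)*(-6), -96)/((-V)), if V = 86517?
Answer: 0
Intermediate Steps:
R(l, B) = B*l
R((0*4)*(-6), -96)/((-V)) = (-96*0*4*(-6))/((-1*86517)) = -0*(-6)/(-86517) = -96*0*(-1/86517) = 0*(-1/86517) = 0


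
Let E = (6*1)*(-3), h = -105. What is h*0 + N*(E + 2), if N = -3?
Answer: 48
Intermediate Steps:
E = -18 (E = 6*(-3) = -18)
h*0 + N*(E + 2) = -105*0 - 3*(-18 + 2) = 0 - 3*(-16) = 0 + 48 = 48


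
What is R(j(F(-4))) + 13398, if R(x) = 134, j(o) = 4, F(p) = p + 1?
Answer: 13532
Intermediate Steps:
F(p) = 1 + p
R(j(F(-4))) + 13398 = 134 + 13398 = 13532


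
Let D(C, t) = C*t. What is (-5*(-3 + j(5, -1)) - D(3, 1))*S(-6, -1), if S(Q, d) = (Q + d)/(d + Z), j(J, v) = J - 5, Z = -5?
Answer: 14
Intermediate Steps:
j(J, v) = -5 + J
S(Q, d) = (Q + d)/(-5 + d) (S(Q, d) = (Q + d)/(d - 5) = (Q + d)/(-5 + d))
(-5*(-3 + j(5, -1)) - D(3, 1))*S(-6, -1) = (-5*(-3 + (-5 + 5)) - 3)*((-6 - 1)/(-5 - 1)) = (-5*(-3 + 0) - 1*3)*(-7/(-6)) = (-5*(-3) - 3)*(-⅙*(-7)) = (15 - 3)*(7/6) = 12*(7/6) = 14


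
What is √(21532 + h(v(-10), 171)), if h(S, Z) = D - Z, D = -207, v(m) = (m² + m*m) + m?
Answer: √21154 ≈ 145.44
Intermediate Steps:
v(m) = m + 2*m² (v(m) = (m² + m²) + m = 2*m² + m = m + 2*m²)
h(S, Z) = -207 - Z
√(21532 + h(v(-10), 171)) = √(21532 + (-207 - 1*171)) = √(21532 + (-207 - 171)) = √(21532 - 378) = √21154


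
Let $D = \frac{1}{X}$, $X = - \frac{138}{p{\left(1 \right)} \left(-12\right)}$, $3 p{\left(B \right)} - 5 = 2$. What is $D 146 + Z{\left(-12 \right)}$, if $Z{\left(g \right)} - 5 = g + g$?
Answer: $\frac{733}{69} \approx 10.623$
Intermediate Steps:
$Z{\left(g \right)} = 5 + 2 g$ ($Z{\left(g \right)} = 5 + \left(g + g\right) = 5 + 2 g$)
$p{\left(B \right)} = \frac{7}{3}$ ($p{\left(B \right)} = \frac{5}{3} + \frac{1}{3} \cdot 2 = \frac{5}{3} + \frac{2}{3} = \frac{7}{3}$)
$X = \frac{69}{14}$ ($X = - \frac{138}{\frac{7}{3} \left(-12\right)} = - \frac{138}{-28} = \left(-138\right) \left(- \frac{1}{28}\right) = \frac{69}{14} \approx 4.9286$)
$D = \frac{14}{69}$ ($D = \frac{1}{\frac{69}{14}} = \frac{14}{69} \approx 0.2029$)
$D 146 + Z{\left(-12 \right)} = \frac{14}{69} \cdot 146 + \left(5 + 2 \left(-12\right)\right) = \frac{2044}{69} + \left(5 - 24\right) = \frac{2044}{69} - 19 = \frac{733}{69}$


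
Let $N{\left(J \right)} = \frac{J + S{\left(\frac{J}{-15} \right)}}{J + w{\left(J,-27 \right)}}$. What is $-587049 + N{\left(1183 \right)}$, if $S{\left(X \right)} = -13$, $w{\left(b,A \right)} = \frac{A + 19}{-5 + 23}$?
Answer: $- \frac{6247951977}{10643} \approx -5.8705 \cdot 10^{5}$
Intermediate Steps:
$w{\left(b,A \right)} = \frac{19}{18} + \frac{A}{18}$ ($w{\left(b,A \right)} = \frac{19 + A}{18} = \left(19 + A\right) \frac{1}{18} = \frac{19}{18} + \frac{A}{18}$)
$N{\left(J \right)} = \frac{-13 + J}{- \frac{4}{9} + J}$ ($N{\left(J \right)} = \frac{J - 13}{J + \left(\frac{19}{18} + \frac{1}{18} \left(-27\right)\right)} = \frac{-13 + J}{J + \left(\frac{19}{18} - \frac{3}{2}\right)} = \frac{-13 + J}{J - \frac{4}{9}} = \frac{-13 + J}{- \frac{4}{9} + J}$)
$-587049 + N{\left(1183 \right)} = -587049 + \frac{9 \left(-13 + 1183\right)}{-4 + 9 \cdot 1183} = -587049 + 9 \frac{1}{-4 + 10647} \cdot 1170 = -587049 + 9 \cdot \frac{1}{10643} \cdot 1170 = -587049 + \frac{10530}{10643} = - \frac{6247951977}{10643}$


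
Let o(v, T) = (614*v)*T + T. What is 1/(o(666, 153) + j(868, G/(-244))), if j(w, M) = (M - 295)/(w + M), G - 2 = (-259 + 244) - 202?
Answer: 212007/13264329186910 ≈ 1.5983e-8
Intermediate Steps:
G = -215 (G = 2 + ((-259 + 244) - 202) = 2 + (-15 - 202) = 2 - 217 = -215)
o(v, T) = T + 614*T*v (o(v, T) = 614*T*v + T = T + 614*T*v)
j(w, M) = (-295 + M)/(M + w)
1/(o(666, 153) + j(868, G/(-244))) = 1/(153*(1 + 614*666) + (-295 - 215/(-244))/(-215/(-244) + 868)) = 1/(153*(1 + 408924) + (-295 - 215*(-1/244))/(-215*(-1/244) + 868)) = 1/(153*408925 + (-295 + 215/244)/(215/244 + 868)) = 1/(62565525 - 71765/244/(212007/244)) = 1/(62565525 + (244/212007)*(-71765/244)) = 1/(62565525 - 71765/212007) = 1/(13264329186910/212007) = 212007/13264329186910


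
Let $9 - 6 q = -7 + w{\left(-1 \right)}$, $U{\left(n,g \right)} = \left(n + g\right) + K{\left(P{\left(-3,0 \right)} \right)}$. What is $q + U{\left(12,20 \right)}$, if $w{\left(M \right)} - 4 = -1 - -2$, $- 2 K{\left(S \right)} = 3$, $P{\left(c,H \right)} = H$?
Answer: $\frac{97}{3} \approx 32.333$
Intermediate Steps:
$K{\left(S \right)} = - \frac{3}{2}$ ($K{\left(S \right)} = \left(- \frac{1}{2}\right) 3 = - \frac{3}{2}$)
$w{\left(M \right)} = 5$ ($w{\left(M \right)} = 4 - -1 = 4 + \left(-1 + 2\right) = 4 + 1 = 5$)
$U{\left(n,g \right)} = - \frac{3}{2} + g + n$ ($U{\left(n,g \right)} = \left(n + g\right) - \frac{3}{2} = \left(g + n\right) - \frac{3}{2} = - \frac{3}{2} + g + n$)
$q = \frac{11}{6}$ ($q = \frac{3}{2} - \frac{-7 + 5}{6} = \frac{3}{2} - - \frac{1}{3} = \frac{3}{2} + \frac{1}{3} = \frac{11}{6} \approx 1.8333$)
$q + U{\left(12,20 \right)} = \frac{11}{6} + \left(- \frac{3}{2} + 20 + 12\right) = \frac{11}{6} + \frac{61}{2} = \frac{97}{3}$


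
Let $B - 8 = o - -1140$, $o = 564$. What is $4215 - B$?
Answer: $2503$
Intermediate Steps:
$B = 1712$ ($B = 8 + \left(564 - -1140\right) = 8 + \left(564 + 1140\right) = 8 + 1704 = 1712$)
$4215 - B = 4215 - 1712 = 2503$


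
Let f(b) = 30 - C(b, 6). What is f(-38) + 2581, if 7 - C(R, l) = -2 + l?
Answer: 2608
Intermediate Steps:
C(R, l) = 9 - l (C(R, l) = 7 - (-2 + l) = 7 + (2 - l) = 9 - l)
f(b) = 27 (f(b) = 30 - (9 - 1*6) = 30 - (9 - 6) = 30 - 1*3 = 30 - 3 = 27)
f(-38) + 2581 = 27 + 2581 = 2608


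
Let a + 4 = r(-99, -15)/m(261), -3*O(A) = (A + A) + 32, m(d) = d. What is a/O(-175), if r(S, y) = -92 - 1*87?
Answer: -1223/27666 ≈ -0.044206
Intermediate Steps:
r(S, y) = -179 (r(S, y) = -92 - 87 = -179)
O(A) = -32/3 - 2*A/3 (O(A) = -((A + A) + 32)/3 = -(2*A + 32)/3 = -(32 + 2*A)/3 = -32/3 - 2*A/3)
a = -1223/261 (a = -4 - 179/261 = -1223/261 ≈ -4.6858)
a/O(-175) = -1223/(261*(-32/3 - 2/3*(-175))) = -1223/(261*(-32/3 + 350/3)) = -1223/261/106 = -1223/261*1/106 = -1223/27666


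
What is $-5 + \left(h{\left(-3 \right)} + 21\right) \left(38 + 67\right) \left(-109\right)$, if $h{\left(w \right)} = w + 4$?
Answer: $-251795$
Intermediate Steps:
$h{\left(w \right)} = 4 + w$
$-5 + \left(h{\left(-3 \right)} + 21\right) \left(38 + 67\right) \left(-109\right) = -5 + \left(\left(4 - 3\right) + 21\right) \left(38 + 67\right) \left(-109\right) = -5 + \left(1 + 21\right) 105 \left(-109\right) = -5 + 22 \cdot 105 \left(-109\right) = -5 + 2310 \left(-109\right) = -5 - 251790 = -251795$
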